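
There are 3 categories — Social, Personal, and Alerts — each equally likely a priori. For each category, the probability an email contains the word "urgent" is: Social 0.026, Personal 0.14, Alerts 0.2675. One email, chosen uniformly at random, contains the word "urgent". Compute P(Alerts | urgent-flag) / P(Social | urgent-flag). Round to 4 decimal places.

With a uniform prior (1/3 each), posterior ∝ likelihood:
  Social: 0.026
  Personal: 0.14
  Alerts: 0.2675
Normalizing constant = 0.4335.
The ratio is 0.2675 / 0.026 (the normalizer cancels) = 10.2885.

10.2885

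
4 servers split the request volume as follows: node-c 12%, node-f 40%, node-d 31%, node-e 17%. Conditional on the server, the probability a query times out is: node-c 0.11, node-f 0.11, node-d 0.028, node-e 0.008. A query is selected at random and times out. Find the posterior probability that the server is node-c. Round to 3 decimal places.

0.196

Compute prior × likelihood for every hypothesis:
  node-c: 0.12 × 0.11 = 0.0132
  node-f: 0.4 × 0.11 = 0.044
  node-d: 0.31 × 0.028 = 0.00868
  node-e: 0.17 × 0.008 = 0.00136
Normalizing constant = 0.06724.
P(node-c | evidence) = 0.0132 / 0.06724 ≈ 0.196.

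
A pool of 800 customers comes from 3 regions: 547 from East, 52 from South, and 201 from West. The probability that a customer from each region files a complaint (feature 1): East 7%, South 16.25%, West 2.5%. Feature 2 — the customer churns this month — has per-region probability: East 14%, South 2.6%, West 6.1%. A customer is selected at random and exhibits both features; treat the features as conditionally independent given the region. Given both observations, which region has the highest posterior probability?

Unnormalized posteriors (prior × likelihood):
  East: 0.68375 × 0.07 × 0.14 = 0.00670075
  South: 0.065 × 0.1625 × 0.026 = 0.000274625
  West: 0.25125 × 0.025 × 0.061 = 0.00038315625
Sum = 0.00735853125.
Largest term belongs to East, so East is most probable.

East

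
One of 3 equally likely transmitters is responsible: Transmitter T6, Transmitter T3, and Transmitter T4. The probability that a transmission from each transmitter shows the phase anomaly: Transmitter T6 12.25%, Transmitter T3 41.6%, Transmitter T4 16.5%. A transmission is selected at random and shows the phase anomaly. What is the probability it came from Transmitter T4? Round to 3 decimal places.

Since the prior is uniform, the posterior is proportional to the likelihood:
  Transmitter T6: 0.1225
  Transmitter T3: 0.416
  Transmitter T4: 0.165
Normalizing constant = 0.7035.
P(Transmitter T4 | evidence) = 0.165 / 0.7035 ≈ 0.235.

0.235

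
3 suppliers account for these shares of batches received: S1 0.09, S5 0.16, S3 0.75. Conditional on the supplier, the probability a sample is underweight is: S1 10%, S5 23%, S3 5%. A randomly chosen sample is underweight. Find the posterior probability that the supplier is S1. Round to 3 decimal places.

Compute prior × likelihood for every hypothesis:
  S1: 0.09 × 0.1 = 0.009
  S5: 0.16 × 0.23 = 0.0368
  S3: 0.75 × 0.05 = 0.0375
Sum = 0.0833.
P(S1 | evidence) = 0.009 / 0.0833 ≈ 0.108.

0.108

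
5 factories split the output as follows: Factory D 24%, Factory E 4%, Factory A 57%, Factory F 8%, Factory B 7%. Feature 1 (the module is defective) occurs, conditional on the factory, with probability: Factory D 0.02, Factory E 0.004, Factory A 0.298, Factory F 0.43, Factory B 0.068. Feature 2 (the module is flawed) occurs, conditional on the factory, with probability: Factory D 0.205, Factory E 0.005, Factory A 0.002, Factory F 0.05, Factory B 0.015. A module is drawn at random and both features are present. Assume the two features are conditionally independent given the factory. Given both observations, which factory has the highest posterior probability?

Factory F

By Bayes' rule, posterior ∝ prior × likelihood:
  Factory D: 0.24 × 0.02 × 0.205 = 0.000984
  Factory E: 0.04 × 0.004 × 0.005 = 0.0000008
  Factory A: 0.57 × 0.298 × 0.002 = 0.00033972
  Factory F: 0.08 × 0.43 × 0.05 = 0.00172
  Factory B: 0.07 × 0.068 × 0.015 = 0.0000714
Sum = 0.00311592.
Largest term belongs to Factory F, so Factory F is most probable.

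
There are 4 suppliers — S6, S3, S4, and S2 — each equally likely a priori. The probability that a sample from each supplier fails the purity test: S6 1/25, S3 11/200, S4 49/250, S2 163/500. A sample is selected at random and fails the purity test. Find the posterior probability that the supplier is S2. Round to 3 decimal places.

0.528

With a uniform prior (1/4 each), posterior ∝ likelihood:
  S6: 0.04
  S3: 0.055
  S4: 0.196
  S2: 0.326
Total = 0.617.
P(S2 | evidence) = 0.326 / 0.617 ≈ 0.528.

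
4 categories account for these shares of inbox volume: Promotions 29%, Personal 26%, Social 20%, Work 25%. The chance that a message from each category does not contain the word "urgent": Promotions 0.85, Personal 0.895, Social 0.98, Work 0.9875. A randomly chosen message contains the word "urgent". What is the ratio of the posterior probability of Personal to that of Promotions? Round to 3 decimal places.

Taking complements, P(urgent-flag | each) = Promotions 0.15, Personal 0.105, Social 0.02, Work 0.0125.
Unnormalized posteriors (prior × likelihood):
  Promotions: 0.29 × 0.15 = 0.0435
  Personal: 0.26 × 0.105 = 0.0273
  Social: 0.2 × 0.02 = 0.004
  Work: 0.25 × 0.0125 = 0.003125
Normalizing constant = 0.077925.
The ratio is 0.0273 / 0.0435 (the normalizer cancels) = 0.628.

0.628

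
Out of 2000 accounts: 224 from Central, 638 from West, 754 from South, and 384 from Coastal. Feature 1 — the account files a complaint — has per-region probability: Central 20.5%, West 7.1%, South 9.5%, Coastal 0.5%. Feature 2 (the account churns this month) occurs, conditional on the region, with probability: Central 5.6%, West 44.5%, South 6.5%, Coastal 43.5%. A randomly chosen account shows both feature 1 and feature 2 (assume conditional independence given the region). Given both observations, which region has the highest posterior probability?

Compute prior × likelihood for every hypothesis:
  Central: 0.112 × 0.205 × 0.056 = 0.00128576
  West: 0.319 × 0.071 × 0.445 = 0.010078805
  South: 0.377 × 0.095 × 0.065 = 0.002327975
  Coastal: 0.192 × 0.005 × 0.435 = 0.0004176
Total = 0.01411014.
Largest term belongs to West, so West is most probable.

West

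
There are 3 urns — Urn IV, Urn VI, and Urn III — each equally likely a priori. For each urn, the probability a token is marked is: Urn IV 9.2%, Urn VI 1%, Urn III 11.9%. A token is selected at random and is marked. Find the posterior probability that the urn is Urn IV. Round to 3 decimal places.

Since the prior is uniform, the posterior is proportional to the likelihood:
  Urn IV: 0.092
  Urn VI: 0.01
  Urn III: 0.119
Sum = 0.221.
P(Urn IV | evidence) = 0.092 / 0.221 ≈ 0.416.

0.416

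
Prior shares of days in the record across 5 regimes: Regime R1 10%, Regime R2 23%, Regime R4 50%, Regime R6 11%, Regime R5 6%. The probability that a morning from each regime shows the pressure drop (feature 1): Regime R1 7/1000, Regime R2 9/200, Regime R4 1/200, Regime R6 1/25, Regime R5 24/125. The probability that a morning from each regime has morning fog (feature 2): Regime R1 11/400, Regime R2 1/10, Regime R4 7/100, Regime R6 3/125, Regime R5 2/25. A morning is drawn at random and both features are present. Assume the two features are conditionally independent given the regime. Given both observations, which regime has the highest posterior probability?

Regime R2

Unnormalized posteriors (prior × likelihood):
  Regime R1: 0.1 × 0.007 × 0.0275 = 0.00001925
  Regime R2: 0.23 × 0.045 × 0.1 = 0.001035
  Regime R4: 0.5 × 0.005 × 0.07 = 0.000175
  Regime R6: 0.11 × 0.04 × 0.024 = 0.0001056
  Regime R5: 0.06 × 0.192 × 0.08 = 0.0009216
Total = 0.00225645.
Largest term belongs to Regime R2, so Regime R2 is most probable.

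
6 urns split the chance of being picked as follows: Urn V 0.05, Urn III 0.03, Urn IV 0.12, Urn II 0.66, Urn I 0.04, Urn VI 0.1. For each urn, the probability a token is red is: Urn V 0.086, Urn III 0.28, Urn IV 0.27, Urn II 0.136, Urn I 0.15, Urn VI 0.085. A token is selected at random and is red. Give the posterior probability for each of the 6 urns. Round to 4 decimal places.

Compute prior × likelihood for every hypothesis:
  Urn V: 0.05 × 0.086 = 0.0043
  Urn III: 0.03 × 0.28 = 0.0084
  Urn IV: 0.12 × 0.27 = 0.0324
  Urn II: 0.66 × 0.136 = 0.08976
  Urn I: 0.04 × 0.15 = 0.006
  Urn VI: 0.1 × 0.085 = 0.0085
Sum = 0.14936.
P(Urn V | red) = 0.0043/0.14936 ≈ 0.0288
P(Urn III | red) = 0.0084/0.14936 ≈ 0.0562
P(Urn IV | red) = 0.0324/0.14936 ≈ 0.2169
P(Urn II | red) = 0.08976/0.14936 ≈ 0.6010
P(Urn I | red) = 0.006/0.14936 ≈ 0.0402
P(Urn VI | red) = 0.0085/0.14936 ≈ 0.0569

Urn V 0.0288, Urn III 0.0562, Urn IV 0.2169, Urn II 0.6010, Urn I 0.0402, Urn VI 0.0569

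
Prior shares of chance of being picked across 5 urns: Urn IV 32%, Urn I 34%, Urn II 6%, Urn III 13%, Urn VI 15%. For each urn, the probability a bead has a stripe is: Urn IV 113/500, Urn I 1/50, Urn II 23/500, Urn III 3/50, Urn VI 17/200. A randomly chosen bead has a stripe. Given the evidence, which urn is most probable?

Unnormalized posteriors (prior × likelihood):
  Urn IV: 0.32 × 0.226 = 0.07232
  Urn I: 0.34 × 0.02 = 0.0068
  Urn II: 0.06 × 0.046 = 0.00276
  Urn III: 0.13 × 0.06 = 0.0078
  Urn VI: 0.15 × 0.085 = 0.01275
Total = 0.10243.
Largest term belongs to Urn IV, so Urn IV is most probable.

Urn IV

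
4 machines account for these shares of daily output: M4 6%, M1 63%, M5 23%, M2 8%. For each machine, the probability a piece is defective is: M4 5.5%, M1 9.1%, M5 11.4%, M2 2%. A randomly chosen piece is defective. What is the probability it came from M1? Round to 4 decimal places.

Unnormalized posteriors (prior × likelihood):
  M4: 0.06 × 0.055 = 0.0033
  M1: 0.63 × 0.091 = 0.05733
  M5: 0.23 × 0.114 = 0.02622
  M2: 0.08 × 0.02 = 0.0016
Normalizing constant = 0.08845.
P(M1 | evidence) = 0.05733 / 0.08845 ≈ 0.6482.

0.6482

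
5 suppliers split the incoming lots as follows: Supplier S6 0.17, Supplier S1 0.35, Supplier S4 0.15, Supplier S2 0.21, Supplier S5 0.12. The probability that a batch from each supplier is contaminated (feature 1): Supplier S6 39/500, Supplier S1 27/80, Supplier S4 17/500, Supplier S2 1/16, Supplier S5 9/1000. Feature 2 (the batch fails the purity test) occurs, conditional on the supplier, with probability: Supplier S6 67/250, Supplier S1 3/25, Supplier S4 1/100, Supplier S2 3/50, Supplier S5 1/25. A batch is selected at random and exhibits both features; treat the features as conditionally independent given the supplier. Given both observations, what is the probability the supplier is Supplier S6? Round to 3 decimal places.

Compute prior × likelihood for every hypothesis:
  Supplier S6: 0.17 × 0.078 × 0.268 = 0.00355368
  Supplier S1: 0.35 × 0.3375 × 0.12 = 0.014175
  Supplier S4: 0.15 × 0.034 × 0.01 = 0.000051
  Supplier S2: 0.21 × 0.0625 × 0.06 = 0.0007875
  Supplier S5: 0.12 × 0.009 × 0.04 = 0.0000432
Normalizing constant = 0.01861038.
P(Supplier S6 | evidence) = 0.00355368 / 0.01861038 ≈ 0.191.

0.191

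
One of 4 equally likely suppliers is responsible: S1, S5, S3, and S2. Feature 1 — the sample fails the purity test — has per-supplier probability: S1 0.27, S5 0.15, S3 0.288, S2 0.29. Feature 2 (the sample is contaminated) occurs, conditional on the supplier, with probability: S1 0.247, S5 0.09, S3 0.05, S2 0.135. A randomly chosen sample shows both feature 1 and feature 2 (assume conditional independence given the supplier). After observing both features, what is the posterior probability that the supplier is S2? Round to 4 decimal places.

With a uniform prior (1/4 each), posterior ∝ likelihood:
  S1: 0.27 × 0.247 = 0.06669
  S5: 0.15 × 0.09 = 0.0135
  S3: 0.288 × 0.05 = 0.0144
  S2: 0.29 × 0.135 = 0.03915
Normalizing constant = 0.13374.
P(S2 | evidence) = 0.03915 / 0.13374 ≈ 0.2927.

0.2927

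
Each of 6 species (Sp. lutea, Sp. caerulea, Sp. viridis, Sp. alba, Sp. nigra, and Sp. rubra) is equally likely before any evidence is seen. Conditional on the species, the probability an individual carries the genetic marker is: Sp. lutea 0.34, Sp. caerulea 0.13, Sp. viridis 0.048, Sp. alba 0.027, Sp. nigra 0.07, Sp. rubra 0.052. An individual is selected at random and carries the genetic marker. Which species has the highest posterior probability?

Sp. lutea

With a uniform prior (1/6 each), posterior ∝ likelihood:
  Sp. lutea: 0.34
  Sp. caerulea: 0.13
  Sp. viridis: 0.048
  Sp. alba: 0.027
  Sp. nigra: 0.07
  Sp. rubra: 0.052
Normalizing constant = 0.667.
Largest term belongs to Sp. lutea, so Sp. lutea is most probable.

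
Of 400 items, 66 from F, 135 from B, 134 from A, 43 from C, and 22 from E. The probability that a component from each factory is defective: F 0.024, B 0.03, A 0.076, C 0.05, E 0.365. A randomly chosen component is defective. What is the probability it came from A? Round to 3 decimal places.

Prior × likelihood for each hypothesis:
  F: 0.165 × 0.024 = 0.00396
  B: 0.3375 × 0.03 = 0.010125
  A: 0.335 × 0.076 = 0.02546
  C: 0.1075 × 0.05 = 0.005375
  E: 0.055 × 0.365 = 0.020075
Normalizing constant = 0.064995.
P(A | evidence) = 0.02546 / 0.064995 ≈ 0.392.

0.392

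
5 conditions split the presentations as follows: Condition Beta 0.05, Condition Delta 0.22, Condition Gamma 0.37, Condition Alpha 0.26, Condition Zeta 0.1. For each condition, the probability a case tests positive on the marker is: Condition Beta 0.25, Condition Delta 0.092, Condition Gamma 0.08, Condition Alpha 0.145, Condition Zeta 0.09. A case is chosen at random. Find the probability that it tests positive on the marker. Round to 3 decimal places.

0.109

By Bayes' rule, posterior ∝ prior × likelihood:
  Condition Beta: 0.05 × 0.25 = 0.0125
  Condition Delta: 0.22 × 0.092 = 0.02024
  Condition Gamma: 0.37 × 0.08 = 0.0296
  Condition Alpha: 0.26 × 0.145 = 0.0377
  Condition Zeta: 0.1 × 0.09 = 0.009
P(marker-positive) = 0.0125 + 0.02024 + 0.0296 + 0.0377 + 0.009 = 0.10904 → 0.109.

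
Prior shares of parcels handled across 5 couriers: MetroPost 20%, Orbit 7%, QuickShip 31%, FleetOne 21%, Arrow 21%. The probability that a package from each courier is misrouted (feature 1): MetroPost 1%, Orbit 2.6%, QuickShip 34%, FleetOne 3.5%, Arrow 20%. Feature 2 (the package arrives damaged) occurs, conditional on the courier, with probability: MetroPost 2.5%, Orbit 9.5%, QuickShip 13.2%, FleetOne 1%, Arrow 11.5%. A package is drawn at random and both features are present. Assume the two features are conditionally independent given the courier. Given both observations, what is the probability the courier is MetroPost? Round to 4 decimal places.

By Bayes' rule, posterior ∝ prior × likelihood:
  MetroPost: 0.2 × 0.01 × 0.025 = 0.00005
  Orbit: 0.07 × 0.026 × 0.095 = 0.0001729
  QuickShip: 0.31 × 0.34 × 0.132 = 0.0139128
  FleetOne: 0.21 × 0.035 × 0.01 = 0.0000735
  Arrow: 0.21 × 0.2 × 0.115 = 0.00483
Sum = 0.0190392.
P(MetroPost | evidence) = 0.00005 / 0.0190392 ≈ 0.0026.

0.0026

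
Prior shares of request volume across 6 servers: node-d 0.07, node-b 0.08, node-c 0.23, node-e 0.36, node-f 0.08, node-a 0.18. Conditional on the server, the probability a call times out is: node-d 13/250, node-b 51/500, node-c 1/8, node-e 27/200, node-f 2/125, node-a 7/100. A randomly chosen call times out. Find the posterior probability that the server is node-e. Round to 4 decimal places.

0.4717

Compute prior × likelihood for every hypothesis:
  node-d: 0.07 × 0.052 = 0.00364
  node-b: 0.08 × 0.102 = 0.00816
  node-c: 0.23 × 0.125 = 0.02875
  node-e: 0.36 × 0.135 = 0.0486
  node-f: 0.08 × 0.016 = 0.00128
  node-a: 0.18 × 0.07 = 0.0126
Total = 0.10303.
P(node-e | evidence) = 0.0486 / 0.10303 ≈ 0.4717.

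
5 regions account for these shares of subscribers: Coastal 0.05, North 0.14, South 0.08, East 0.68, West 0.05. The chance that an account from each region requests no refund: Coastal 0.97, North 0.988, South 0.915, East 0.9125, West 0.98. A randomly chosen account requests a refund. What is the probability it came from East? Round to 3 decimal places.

0.844

Taking complements, P(refund | each) = Coastal 0.03, North 0.012, South 0.085, East 0.0875, West 0.02.
By Bayes' rule, posterior ∝ prior × likelihood:
  Coastal: 0.05 × 0.03 = 0.0015
  North: 0.14 × 0.012 = 0.00168
  South: 0.08 × 0.085 = 0.0068
  East: 0.68 × 0.0875 = 0.0595
  West: 0.05 × 0.02 = 0.001
Total = 0.07048.
P(East | evidence) = 0.0595 / 0.07048 ≈ 0.844.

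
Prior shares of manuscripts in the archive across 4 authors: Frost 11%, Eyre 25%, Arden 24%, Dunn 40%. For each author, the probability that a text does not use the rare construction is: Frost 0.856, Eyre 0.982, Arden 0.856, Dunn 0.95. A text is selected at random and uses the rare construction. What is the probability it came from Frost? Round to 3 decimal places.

0.211

Taking complements, P(rare-form | each) = Frost 0.144, Eyre 0.018, Arden 0.144, Dunn 0.05.
Unnormalized posteriors (prior × likelihood):
  Frost: 0.11 × 0.144 = 0.01584
  Eyre: 0.25 × 0.018 = 0.0045
  Arden: 0.24 × 0.144 = 0.03456
  Dunn: 0.4 × 0.05 = 0.02
Total = 0.0749.
P(Frost | evidence) = 0.01584 / 0.0749 ≈ 0.211.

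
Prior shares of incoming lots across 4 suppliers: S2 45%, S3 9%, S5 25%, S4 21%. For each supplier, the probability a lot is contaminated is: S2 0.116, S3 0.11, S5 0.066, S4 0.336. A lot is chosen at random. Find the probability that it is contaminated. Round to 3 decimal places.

0.149

Compute prior × likelihood for every hypothesis:
  S2: 0.45 × 0.116 = 0.0522
  S3: 0.09 × 0.11 = 0.0099
  S5: 0.25 × 0.066 = 0.0165
  S4: 0.21 × 0.336 = 0.07056
P(contaminated) = 0.0522 + 0.0099 + 0.0165 + 0.07056 = 0.14916 → 0.149.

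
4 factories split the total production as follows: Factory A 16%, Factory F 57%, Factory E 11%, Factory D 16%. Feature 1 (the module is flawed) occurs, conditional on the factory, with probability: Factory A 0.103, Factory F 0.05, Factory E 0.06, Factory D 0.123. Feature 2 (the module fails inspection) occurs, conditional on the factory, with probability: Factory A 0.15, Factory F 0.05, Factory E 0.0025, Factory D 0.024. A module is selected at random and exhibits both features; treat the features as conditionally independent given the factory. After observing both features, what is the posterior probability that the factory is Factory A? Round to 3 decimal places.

Prior × likelihood for each hypothesis:
  Factory A: 0.16 × 0.103 × 0.15 = 0.002472
  Factory F: 0.57 × 0.05 × 0.05 = 0.001425
  Factory E: 0.11 × 0.06 × 0.0025 = 0.0000165
  Factory D: 0.16 × 0.123 × 0.024 = 0.00047232
Normalizing constant = 0.00438582.
P(Factory A | evidence) = 0.002472 / 0.00438582 ≈ 0.564.

0.564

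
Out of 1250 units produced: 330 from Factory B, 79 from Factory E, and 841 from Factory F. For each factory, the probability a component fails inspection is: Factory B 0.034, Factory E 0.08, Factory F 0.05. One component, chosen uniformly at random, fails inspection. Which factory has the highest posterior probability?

Factory F

Unnormalized posteriors (prior × likelihood):
  Factory B: 0.264 × 0.034 = 0.008976
  Factory E: 0.0632 × 0.08 = 0.005056
  Factory F: 0.6728 × 0.05 = 0.03364
Sum = 0.047672.
Largest term belongs to Factory F, so Factory F is most probable.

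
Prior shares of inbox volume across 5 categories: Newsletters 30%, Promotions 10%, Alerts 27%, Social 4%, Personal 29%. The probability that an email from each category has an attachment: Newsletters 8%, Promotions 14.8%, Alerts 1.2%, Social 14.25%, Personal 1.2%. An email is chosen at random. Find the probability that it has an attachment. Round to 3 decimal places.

By Bayes' rule, posterior ∝ prior × likelihood:
  Newsletters: 0.3 × 0.08 = 0.024
  Promotions: 0.1 × 0.148 = 0.0148
  Alerts: 0.27 × 0.012 = 0.00324
  Social: 0.04 × 0.1425 = 0.0057
  Personal: 0.29 × 0.012 = 0.00348
P(attachment) = 0.024 + 0.0148 + 0.00324 + 0.0057 + 0.00348 = 0.05122 → 0.051.

0.051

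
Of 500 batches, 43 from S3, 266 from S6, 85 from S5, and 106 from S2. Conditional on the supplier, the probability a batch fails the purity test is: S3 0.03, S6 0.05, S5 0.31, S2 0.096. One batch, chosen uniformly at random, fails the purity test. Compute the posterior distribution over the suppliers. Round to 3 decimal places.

Unnormalized posteriors (prior × likelihood):
  S3: 0.086 × 0.03 = 0.00258
  S6: 0.532 × 0.05 = 0.0266
  S5: 0.17 × 0.31 = 0.0527
  S2: 0.212 × 0.096 = 0.020352
Sum = 0.102232.
P(S3 | off-spec) = 0.00258/0.102232 ≈ 0.025
P(S6 | off-spec) = 0.0266/0.102232 ≈ 0.260
P(S5 | off-spec) = 0.0527/0.102232 ≈ 0.515
P(S2 | off-spec) = 0.020352/0.102232 ≈ 0.199

S3 0.025, S6 0.260, S5 0.515, S2 0.199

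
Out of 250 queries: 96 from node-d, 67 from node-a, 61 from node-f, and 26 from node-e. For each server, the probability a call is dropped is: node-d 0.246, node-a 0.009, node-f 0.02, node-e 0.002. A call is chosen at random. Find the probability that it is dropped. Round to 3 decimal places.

0.102

Unnormalized posteriors (prior × likelihood):
  node-d: 0.384 × 0.246 = 0.094464
  node-a: 0.268 × 0.009 = 0.002412
  node-f: 0.244 × 0.02 = 0.00488
  node-e: 0.104 × 0.002 = 0.000208
P(dropped) = 0.094464 + 0.002412 + 0.00488 + 0.000208 = 0.101964 → 0.102.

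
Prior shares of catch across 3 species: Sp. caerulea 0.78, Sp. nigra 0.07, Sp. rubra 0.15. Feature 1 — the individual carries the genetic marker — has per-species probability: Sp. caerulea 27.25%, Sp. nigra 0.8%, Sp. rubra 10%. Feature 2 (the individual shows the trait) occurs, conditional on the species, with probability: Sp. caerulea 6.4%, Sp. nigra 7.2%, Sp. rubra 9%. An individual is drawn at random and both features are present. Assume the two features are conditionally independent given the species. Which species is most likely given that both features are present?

Sp. caerulea

Compute prior × likelihood for every hypothesis:
  Sp. caerulea: 0.78 × 0.2725 × 0.064 = 0.0136032
  Sp. nigra: 0.07 × 0.008 × 0.072 = 0.00004032
  Sp. rubra: 0.15 × 0.1 × 0.09 = 0.00135
Sum = 0.01499352.
Largest term belongs to Sp. caerulea, so Sp. caerulea is most probable.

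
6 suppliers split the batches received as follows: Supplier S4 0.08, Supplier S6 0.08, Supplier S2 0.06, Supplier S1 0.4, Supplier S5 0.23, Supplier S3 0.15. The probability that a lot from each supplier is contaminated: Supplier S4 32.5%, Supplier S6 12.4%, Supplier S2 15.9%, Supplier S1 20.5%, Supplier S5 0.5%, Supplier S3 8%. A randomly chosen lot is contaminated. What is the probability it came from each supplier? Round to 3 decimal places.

Supplier S4 0.185, Supplier S6 0.071, Supplier S2 0.068, Supplier S1 0.583, Supplier S5 0.008, Supplier S3 0.085

Unnormalized posteriors (prior × likelihood):
  Supplier S4: 0.08 × 0.325 = 0.026
  Supplier S6: 0.08 × 0.124 = 0.00992
  Supplier S2: 0.06 × 0.159 = 0.00954
  Supplier S1: 0.4 × 0.205 = 0.082
  Supplier S5: 0.23 × 0.005 = 0.00115
  Supplier S3: 0.15 × 0.08 = 0.012
Sum = 0.14061.
P(Supplier S4 | contaminated) = 0.026/0.14061 ≈ 0.185
P(Supplier S6 | contaminated) = 0.00992/0.14061 ≈ 0.071
P(Supplier S2 | contaminated) = 0.00954/0.14061 ≈ 0.068
P(Supplier S1 | contaminated) = 0.082/0.14061 ≈ 0.583
P(Supplier S5 | contaminated) = 0.00115/0.14061 ≈ 0.008
P(Supplier S3 | contaminated) = 0.012/0.14061 ≈ 0.085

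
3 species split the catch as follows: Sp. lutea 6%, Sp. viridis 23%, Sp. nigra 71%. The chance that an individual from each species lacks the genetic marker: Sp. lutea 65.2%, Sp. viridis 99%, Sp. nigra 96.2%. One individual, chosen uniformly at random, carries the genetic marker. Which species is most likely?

Sp. nigra

Taking complements, P(marker | each) = Sp. lutea 0.348, Sp. viridis 0.01, Sp. nigra 0.038.
By Bayes' rule, posterior ∝ prior × likelihood:
  Sp. lutea: 0.06 × 0.348 = 0.02088
  Sp. viridis: 0.23 × 0.01 = 0.0023
  Sp. nigra: 0.71 × 0.038 = 0.02698
Sum = 0.05016.
Largest term belongs to Sp. nigra, so Sp. nigra is most probable.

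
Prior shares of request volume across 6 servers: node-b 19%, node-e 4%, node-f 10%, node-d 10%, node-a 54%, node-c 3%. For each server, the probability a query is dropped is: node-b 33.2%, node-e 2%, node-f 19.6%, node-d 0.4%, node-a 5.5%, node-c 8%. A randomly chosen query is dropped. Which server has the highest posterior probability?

node-b

Prior × likelihood for each hypothesis:
  node-b: 0.19 × 0.332 = 0.06308
  node-e: 0.04 × 0.02 = 0.0008
  node-f: 0.1 × 0.196 = 0.0196
  node-d: 0.1 × 0.004 = 0.0004
  node-a: 0.54 × 0.055 = 0.0297
  node-c: 0.03 × 0.08 = 0.0024
Normalizing constant = 0.11598.
Largest term belongs to node-b, so node-b is most probable.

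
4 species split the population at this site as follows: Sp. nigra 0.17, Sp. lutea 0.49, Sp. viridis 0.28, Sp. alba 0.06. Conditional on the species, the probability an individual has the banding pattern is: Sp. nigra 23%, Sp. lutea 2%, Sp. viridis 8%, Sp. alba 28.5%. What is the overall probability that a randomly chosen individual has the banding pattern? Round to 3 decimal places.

By Bayes' rule, posterior ∝ prior × likelihood:
  Sp. nigra: 0.17 × 0.23 = 0.0391
  Sp. lutea: 0.49 × 0.02 = 0.0098
  Sp. viridis: 0.28 × 0.08 = 0.0224
  Sp. alba: 0.06 × 0.285 = 0.0171
P(banded) = 0.0391 + 0.0098 + 0.0224 + 0.0171 = 0.0884 → 0.088.

0.088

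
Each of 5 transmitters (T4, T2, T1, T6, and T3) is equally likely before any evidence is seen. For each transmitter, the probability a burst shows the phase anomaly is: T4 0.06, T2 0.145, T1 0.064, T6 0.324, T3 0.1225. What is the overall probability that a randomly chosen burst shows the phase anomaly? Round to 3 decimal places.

Since the prior is uniform, the posterior is proportional to the likelihood:
  T4: 0.06
  T2: 0.145
  T1: 0.064
  T6: 0.324
  T3: 0.1225
P(anomaly) = (1/5) × (0.06 + 0.145 + 0.064 + 0.324 + 0.1225) = 0.7155/5 ≈ 0.143.

0.143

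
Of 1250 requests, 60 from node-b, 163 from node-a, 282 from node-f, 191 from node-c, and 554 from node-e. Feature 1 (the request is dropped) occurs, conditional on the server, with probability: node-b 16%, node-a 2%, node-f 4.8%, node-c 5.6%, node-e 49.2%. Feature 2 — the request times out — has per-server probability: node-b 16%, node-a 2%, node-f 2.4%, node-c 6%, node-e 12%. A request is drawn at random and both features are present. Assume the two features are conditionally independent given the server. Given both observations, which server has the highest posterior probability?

node-e

By Bayes' rule, posterior ∝ prior × likelihood:
  node-b: 0.048 × 0.16 × 0.16 = 0.0012288
  node-a: 0.1304 × 0.02 × 0.02 = 0.00005216
  node-f: 0.2256 × 0.048 × 0.024 = 0.0002598912
  node-c: 0.1528 × 0.056 × 0.06 = 0.000513408
  node-e: 0.4432 × 0.492 × 0.12 = 0.026166528
Total = 0.0282207872.
Largest term belongs to node-e, so node-e is most probable.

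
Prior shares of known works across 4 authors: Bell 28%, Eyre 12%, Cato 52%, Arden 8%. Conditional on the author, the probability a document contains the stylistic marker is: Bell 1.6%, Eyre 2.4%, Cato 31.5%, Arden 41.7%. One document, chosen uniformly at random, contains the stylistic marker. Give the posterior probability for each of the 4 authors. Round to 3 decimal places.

Prior × likelihood for each hypothesis:
  Bell: 0.28 × 0.016 = 0.00448
  Eyre: 0.12 × 0.024 = 0.00288
  Cato: 0.52 × 0.315 = 0.1638
  Arden: 0.08 × 0.417 = 0.03336
Total = 0.20452.
P(Bell | marker) = 0.00448/0.20452 ≈ 0.022
P(Eyre | marker) = 0.00288/0.20452 ≈ 0.014
P(Cato | marker) = 0.1638/0.20452 ≈ 0.801
P(Arden | marker) = 0.03336/0.20452 ≈ 0.163
(Check: 0.022+0.014+0.801+0.163 = 1.000.)

Bell 0.022, Eyre 0.014, Cato 0.801, Arden 0.163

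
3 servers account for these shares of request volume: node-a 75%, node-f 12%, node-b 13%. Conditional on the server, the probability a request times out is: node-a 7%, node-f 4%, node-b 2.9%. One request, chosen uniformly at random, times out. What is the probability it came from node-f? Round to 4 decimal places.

Prior × likelihood for each hypothesis:
  node-a: 0.75 × 0.07 = 0.0525
  node-f: 0.12 × 0.04 = 0.0048
  node-b: 0.13 × 0.029 = 0.00377
Normalizing constant = 0.06107.
P(node-f | evidence) = 0.0048 / 0.06107 ≈ 0.0786.

0.0786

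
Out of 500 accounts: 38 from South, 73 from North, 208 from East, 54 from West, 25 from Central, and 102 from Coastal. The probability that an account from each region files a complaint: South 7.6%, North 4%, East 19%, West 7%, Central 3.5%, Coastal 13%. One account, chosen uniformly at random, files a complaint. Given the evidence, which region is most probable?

Prior × likelihood for each hypothesis:
  South: 0.076 × 0.076 = 0.005776
  North: 0.146 × 0.04 = 0.00584
  East: 0.416 × 0.19 = 0.07904
  West: 0.108 × 0.07 = 0.00756
  Central: 0.05 × 0.035 = 0.00175
  Coastal: 0.204 × 0.13 = 0.02652
Sum = 0.126486.
Largest term belongs to East, so East is most probable.

East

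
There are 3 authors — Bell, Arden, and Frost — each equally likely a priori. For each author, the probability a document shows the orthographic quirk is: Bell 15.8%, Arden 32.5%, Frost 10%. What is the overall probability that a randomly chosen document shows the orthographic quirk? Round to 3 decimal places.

0.194

Since the prior is uniform, the posterior is proportional to the likelihood:
  Bell: 0.158
  Arden: 0.325
  Frost: 0.1
P(quirk) = (1/3) × (0.158 + 0.325 + 0.1) = 0.583/3 ≈ 0.194.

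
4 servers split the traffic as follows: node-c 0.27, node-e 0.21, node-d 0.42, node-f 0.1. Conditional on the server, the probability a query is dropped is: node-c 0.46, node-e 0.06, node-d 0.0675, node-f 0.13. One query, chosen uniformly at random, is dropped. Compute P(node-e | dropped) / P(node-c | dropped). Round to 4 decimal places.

Compute prior × likelihood for every hypothesis:
  node-c: 0.27 × 0.46 = 0.1242
  node-e: 0.21 × 0.06 = 0.0126
  node-d: 0.42 × 0.0675 = 0.02835
  node-f: 0.1 × 0.13 = 0.013
Sum = 0.17815.
The ratio is 0.0126 / 0.1242 (the normalizer cancels) = 0.1014.

0.1014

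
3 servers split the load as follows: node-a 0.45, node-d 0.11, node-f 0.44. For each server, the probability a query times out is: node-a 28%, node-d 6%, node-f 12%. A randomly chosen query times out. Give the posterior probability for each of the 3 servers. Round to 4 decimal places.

node-a 0.6796, node-d 0.0356, node-f 0.2848

Prior × likelihood for each hypothesis:
  node-a: 0.45 × 0.28 = 0.126
  node-d: 0.11 × 0.06 = 0.0066
  node-f: 0.44 × 0.12 = 0.0528
Total = 0.1854.
P(node-a | timeout) = 0.126/0.1854 ≈ 0.6796
P(node-d | timeout) = 0.0066/0.1854 ≈ 0.0356
P(node-f | timeout) = 0.0528/0.1854 ≈ 0.2848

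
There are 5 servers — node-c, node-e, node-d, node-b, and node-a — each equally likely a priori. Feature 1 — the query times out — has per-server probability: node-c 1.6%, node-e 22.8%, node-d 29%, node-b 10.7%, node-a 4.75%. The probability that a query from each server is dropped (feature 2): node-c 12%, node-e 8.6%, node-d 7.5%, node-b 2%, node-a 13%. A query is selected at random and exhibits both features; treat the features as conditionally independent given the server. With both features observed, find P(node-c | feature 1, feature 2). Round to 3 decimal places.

0.037

With a uniform prior (1/5 each), posterior ∝ likelihood:
  node-c: 0.016 × 0.12 = 0.00192
  node-e: 0.228 × 0.086 = 0.019608
  node-d: 0.29 × 0.075 = 0.02175
  node-b: 0.107 × 0.02 = 0.00214
  node-a: 0.0475 × 0.13 = 0.006175
Normalizing constant = 0.051593.
P(node-c | evidence) = 0.00192 / 0.051593 ≈ 0.037.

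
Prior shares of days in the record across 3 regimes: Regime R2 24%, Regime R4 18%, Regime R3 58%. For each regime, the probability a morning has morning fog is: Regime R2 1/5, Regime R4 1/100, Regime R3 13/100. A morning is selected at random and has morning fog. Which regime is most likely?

Compute prior × likelihood for every hypothesis:
  Regime R2: 0.24 × 0.2 = 0.048
  Regime R4: 0.18 × 0.01 = 0.0018
  Regime R3: 0.58 × 0.13 = 0.0754
Normalizing constant = 0.1252.
Largest term belongs to Regime R3, so Regime R3 is most probable.

Regime R3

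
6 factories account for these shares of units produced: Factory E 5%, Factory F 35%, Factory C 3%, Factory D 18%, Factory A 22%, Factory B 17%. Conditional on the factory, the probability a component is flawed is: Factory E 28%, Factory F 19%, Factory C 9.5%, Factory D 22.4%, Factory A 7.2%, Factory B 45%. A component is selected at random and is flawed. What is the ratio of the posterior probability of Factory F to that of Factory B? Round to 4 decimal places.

Compute prior × likelihood for every hypothesis:
  Factory E: 0.05 × 0.28 = 0.014
  Factory F: 0.35 × 0.19 = 0.0665
  Factory C: 0.03 × 0.095 = 0.00285
  Factory D: 0.18 × 0.224 = 0.04032
  Factory A: 0.22 × 0.072 = 0.01584
  Factory B: 0.17 × 0.45 = 0.0765
Normalizing constant = 0.21601.
The ratio is 0.0665 / 0.0765 (the normalizer cancels) = 0.8693.

0.8693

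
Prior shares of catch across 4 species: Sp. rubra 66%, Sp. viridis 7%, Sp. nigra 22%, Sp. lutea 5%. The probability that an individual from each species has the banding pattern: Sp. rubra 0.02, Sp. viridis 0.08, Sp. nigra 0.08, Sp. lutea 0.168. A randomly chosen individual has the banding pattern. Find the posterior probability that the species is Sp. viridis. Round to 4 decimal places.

0.1250

By Bayes' rule, posterior ∝ prior × likelihood:
  Sp. rubra: 0.66 × 0.02 = 0.0132
  Sp. viridis: 0.07 × 0.08 = 0.0056
  Sp. nigra: 0.22 × 0.08 = 0.0176
  Sp. lutea: 0.05 × 0.168 = 0.0084
Total = 0.0448.
P(Sp. viridis | evidence) = 0.0056 / 0.0448 ≈ 0.1250.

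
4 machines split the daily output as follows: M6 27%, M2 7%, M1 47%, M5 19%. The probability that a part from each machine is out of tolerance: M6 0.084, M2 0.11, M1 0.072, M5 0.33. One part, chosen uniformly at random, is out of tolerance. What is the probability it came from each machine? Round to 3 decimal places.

Unnormalized posteriors (prior × likelihood):
  M6: 0.27 × 0.084 = 0.02268
  M2: 0.07 × 0.11 = 0.0077
  M1: 0.47 × 0.072 = 0.03384
  M5: 0.19 × 0.33 = 0.0627
Normalizing constant = 0.12692.
P(M6 | oversize) = 0.02268/0.12692 ≈ 0.179
P(M2 | oversize) = 0.0077/0.12692 ≈ 0.061
P(M1 | oversize) = 0.03384/0.12692 ≈ 0.267
P(M5 | oversize) = 0.0627/0.12692 ≈ 0.494

M6 0.179, M2 0.061, M1 0.267, M5 0.494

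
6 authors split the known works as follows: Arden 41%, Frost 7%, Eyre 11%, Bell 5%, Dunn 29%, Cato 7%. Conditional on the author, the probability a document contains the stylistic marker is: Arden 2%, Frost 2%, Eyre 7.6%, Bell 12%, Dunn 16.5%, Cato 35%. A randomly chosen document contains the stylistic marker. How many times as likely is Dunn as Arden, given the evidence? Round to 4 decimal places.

5.8354

Unnormalized posteriors (prior × likelihood):
  Arden: 0.41 × 0.02 = 0.0082
  Frost: 0.07 × 0.02 = 0.0014
  Eyre: 0.11 × 0.076 = 0.00836
  Bell: 0.05 × 0.12 = 0.006
  Dunn: 0.29 × 0.165 = 0.04785
  Cato: 0.07 × 0.35 = 0.0245
Normalizing constant = 0.09631.
The ratio is 0.04785 / 0.0082 (the normalizer cancels) = 5.8354.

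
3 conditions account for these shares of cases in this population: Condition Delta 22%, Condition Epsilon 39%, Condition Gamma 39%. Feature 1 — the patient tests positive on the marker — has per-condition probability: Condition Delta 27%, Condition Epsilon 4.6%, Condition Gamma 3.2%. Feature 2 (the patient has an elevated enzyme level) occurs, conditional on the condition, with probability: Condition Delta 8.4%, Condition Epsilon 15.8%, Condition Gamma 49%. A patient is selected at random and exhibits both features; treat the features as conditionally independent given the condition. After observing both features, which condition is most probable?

Prior × likelihood for each hypothesis:
  Condition Delta: 0.22 × 0.27 × 0.084 = 0.0049896
  Condition Epsilon: 0.39 × 0.046 × 0.158 = 0.00283452
  Condition Gamma: 0.39 × 0.032 × 0.49 = 0.0061152
Normalizing constant = 0.01393932.
Largest term belongs to Condition Gamma, so Condition Gamma is most probable.

Condition Gamma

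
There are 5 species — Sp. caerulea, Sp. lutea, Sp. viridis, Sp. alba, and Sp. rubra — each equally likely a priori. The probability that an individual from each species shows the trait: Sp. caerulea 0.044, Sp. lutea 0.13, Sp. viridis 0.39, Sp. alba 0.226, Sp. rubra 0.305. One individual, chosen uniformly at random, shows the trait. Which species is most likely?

Sp. viridis

With a uniform prior (1/5 each), posterior ∝ likelihood:
  Sp. caerulea: 0.044
  Sp. lutea: 0.13
  Sp. viridis: 0.39
  Sp. alba: 0.226
  Sp. rubra: 0.305
Sum = 1.095.
Largest term belongs to Sp. viridis, so Sp. viridis is most probable.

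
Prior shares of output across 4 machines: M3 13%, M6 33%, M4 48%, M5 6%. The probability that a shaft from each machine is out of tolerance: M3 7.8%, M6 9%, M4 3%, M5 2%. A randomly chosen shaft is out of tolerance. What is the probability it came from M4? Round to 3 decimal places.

0.260

Compute prior × likelihood for every hypothesis:
  M3: 0.13 × 0.078 = 0.01014
  M6: 0.33 × 0.09 = 0.0297
  M4: 0.48 × 0.03 = 0.0144
  M5: 0.06 × 0.02 = 0.0012
Sum = 0.05544.
P(M4 | evidence) = 0.0144 / 0.05544 ≈ 0.260.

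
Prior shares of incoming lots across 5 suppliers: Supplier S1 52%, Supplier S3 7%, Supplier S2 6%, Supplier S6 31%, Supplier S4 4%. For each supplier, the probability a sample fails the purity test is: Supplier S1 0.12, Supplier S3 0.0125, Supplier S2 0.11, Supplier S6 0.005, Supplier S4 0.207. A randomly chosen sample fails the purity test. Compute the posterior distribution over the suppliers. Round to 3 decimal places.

By Bayes' rule, posterior ∝ prior × likelihood:
  Supplier S1: 0.52 × 0.12 = 0.0624
  Supplier S3: 0.07 × 0.0125 = 0.000875
  Supplier S2: 0.06 × 0.11 = 0.0066
  Supplier S6: 0.31 × 0.005 = 0.00155
  Supplier S4: 0.04 × 0.207 = 0.00828
Total = 0.079705.
P(Supplier S1 | off-spec) = 0.0624/0.079705 ≈ 0.783
P(Supplier S3 | off-spec) = 0.000875/0.079705 ≈ 0.011
P(Supplier S2 | off-spec) = 0.0066/0.079705 ≈ 0.083
P(Supplier S6 | off-spec) = 0.00155/0.079705 ≈ 0.019
P(Supplier S4 | off-spec) = 0.00828/0.079705 ≈ 0.104
(Check: 0.783+0.011+0.083+0.019+0.104 = 1.000.)

Supplier S1 0.783, Supplier S3 0.011, Supplier S2 0.083, Supplier S6 0.019, Supplier S4 0.104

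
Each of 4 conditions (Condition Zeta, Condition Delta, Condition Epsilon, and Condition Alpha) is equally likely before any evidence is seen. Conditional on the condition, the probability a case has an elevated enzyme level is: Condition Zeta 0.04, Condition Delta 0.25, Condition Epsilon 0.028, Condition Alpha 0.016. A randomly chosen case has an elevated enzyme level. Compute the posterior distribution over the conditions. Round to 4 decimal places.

With a uniform prior (1/4 each), posterior ∝ likelihood:
  Condition Zeta: 0.04
  Condition Delta: 0.25
  Condition Epsilon: 0.028
  Condition Alpha: 0.016
Normalizing constant = 0.334.
P(Condition Zeta | elevated) = 0.04/0.334 ≈ 0.1198
P(Condition Delta | elevated) = 0.25/0.334 ≈ 0.7485
P(Condition Epsilon | elevated) = 0.028/0.334 ≈ 0.0838
P(Condition Alpha | elevated) = 0.016/0.334 ≈ 0.0479
(Check: 0.1198+0.7485+0.0838+0.0479 = 1.0000.)

Condition Zeta 0.1198, Condition Delta 0.7485, Condition Epsilon 0.0838, Condition Alpha 0.0479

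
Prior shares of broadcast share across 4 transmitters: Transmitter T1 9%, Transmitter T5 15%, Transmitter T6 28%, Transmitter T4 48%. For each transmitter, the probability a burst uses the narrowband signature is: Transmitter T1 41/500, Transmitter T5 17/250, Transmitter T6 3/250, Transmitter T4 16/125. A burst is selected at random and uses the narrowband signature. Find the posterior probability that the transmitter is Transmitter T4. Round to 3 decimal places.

0.746

Prior × likelihood for each hypothesis:
  Transmitter T1: 0.09 × 0.082 = 0.00738
  Transmitter T5: 0.15 × 0.068 = 0.0102
  Transmitter T6: 0.28 × 0.012 = 0.00336
  Transmitter T4: 0.48 × 0.128 = 0.06144
Sum = 0.08238.
P(Transmitter T4 | evidence) = 0.06144 / 0.08238 ≈ 0.746.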